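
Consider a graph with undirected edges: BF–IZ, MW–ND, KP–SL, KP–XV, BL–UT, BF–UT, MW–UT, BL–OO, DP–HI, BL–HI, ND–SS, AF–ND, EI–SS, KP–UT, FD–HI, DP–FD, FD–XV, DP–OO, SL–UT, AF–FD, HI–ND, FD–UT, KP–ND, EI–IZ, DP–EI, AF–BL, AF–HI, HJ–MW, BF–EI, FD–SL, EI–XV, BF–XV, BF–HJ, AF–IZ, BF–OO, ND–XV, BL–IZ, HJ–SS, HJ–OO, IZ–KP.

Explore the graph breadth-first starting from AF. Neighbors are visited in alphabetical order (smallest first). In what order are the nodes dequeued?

Visit AF; enqueue BL, FD, HI, IZ, ND → queue [BL, FD, HI, IZ, ND]
Visit BL; enqueue OO, UT → queue [FD, HI, IZ, ND, OO, UT]
Visit FD; enqueue DP, SL, XV → queue [HI, IZ, ND, OO, UT, DP, SL, XV]
Visit HI → queue [IZ, ND, OO, UT, DP, SL, XV]
Visit IZ; enqueue BF, EI, KP → queue [ND, OO, UT, DP, SL, XV, BF, EI, KP]
Visit ND; enqueue MW, SS → queue [OO, UT, DP, SL, XV, BF, EI, KP, MW, SS]
Visit OO; enqueue HJ → queue [UT, DP, SL, XV, BF, EI, KP, MW, SS, HJ]
Visit UT → queue [DP, SL, XV, BF, EI, KP, MW, SS, HJ]
Visit DP → queue [SL, XV, BF, EI, KP, MW, SS, HJ]
Visit SL → queue [XV, BF, EI, KP, MW, SS, HJ]
Visit XV → queue [BF, EI, KP, MW, SS, HJ]
Visit BF → queue [EI, KP, MW, SS, HJ]
Visit EI → queue [KP, MW, SS, HJ]
Visit KP → queue [MW, SS, HJ]
Visit MW → queue [SS, HJ]
Visit SS → queue [HJ]
Visit HJ → queue []

AF → BL → FD → HI → IZ → ND → OO → UT → DP → SL → XV → BF → EI → KP → MW → SS → HJ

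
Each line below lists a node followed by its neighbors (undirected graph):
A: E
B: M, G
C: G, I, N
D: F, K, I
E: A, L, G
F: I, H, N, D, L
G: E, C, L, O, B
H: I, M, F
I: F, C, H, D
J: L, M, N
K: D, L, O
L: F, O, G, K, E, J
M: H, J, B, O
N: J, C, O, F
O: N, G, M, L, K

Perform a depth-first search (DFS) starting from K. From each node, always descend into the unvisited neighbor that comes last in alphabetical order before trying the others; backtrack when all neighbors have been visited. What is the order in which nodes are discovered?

K → O → N → J → M → H → I → F → L → G → E → A → C → B → D

Visit K
K → O
O → N
N → J
J → M
M → H
H → I
I → F
F → L
L → G
G → E
E → A
G → C
G → B
F → D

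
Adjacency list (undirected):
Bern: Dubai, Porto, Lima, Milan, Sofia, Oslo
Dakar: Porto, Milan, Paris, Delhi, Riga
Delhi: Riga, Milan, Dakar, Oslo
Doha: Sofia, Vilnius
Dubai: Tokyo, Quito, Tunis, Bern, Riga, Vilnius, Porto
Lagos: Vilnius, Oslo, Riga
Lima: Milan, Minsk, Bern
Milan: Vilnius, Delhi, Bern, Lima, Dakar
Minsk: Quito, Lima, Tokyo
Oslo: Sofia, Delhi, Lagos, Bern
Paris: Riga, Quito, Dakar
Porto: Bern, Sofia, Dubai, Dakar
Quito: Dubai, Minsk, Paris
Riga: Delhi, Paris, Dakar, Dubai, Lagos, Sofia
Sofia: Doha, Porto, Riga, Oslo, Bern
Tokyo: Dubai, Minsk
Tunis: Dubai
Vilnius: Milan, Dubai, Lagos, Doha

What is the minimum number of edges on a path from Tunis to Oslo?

Level 0: Tunis
Level 1: Dubai
Level 2: Bern, Porto, Quito, Riga, Tokyo, Vilnius
Level 3: Dakar, Delhi, Doha, Lagos, Lima, Milan, Minsk, Oslo, Paris, Sofia
Oslo first appears at level 3.

3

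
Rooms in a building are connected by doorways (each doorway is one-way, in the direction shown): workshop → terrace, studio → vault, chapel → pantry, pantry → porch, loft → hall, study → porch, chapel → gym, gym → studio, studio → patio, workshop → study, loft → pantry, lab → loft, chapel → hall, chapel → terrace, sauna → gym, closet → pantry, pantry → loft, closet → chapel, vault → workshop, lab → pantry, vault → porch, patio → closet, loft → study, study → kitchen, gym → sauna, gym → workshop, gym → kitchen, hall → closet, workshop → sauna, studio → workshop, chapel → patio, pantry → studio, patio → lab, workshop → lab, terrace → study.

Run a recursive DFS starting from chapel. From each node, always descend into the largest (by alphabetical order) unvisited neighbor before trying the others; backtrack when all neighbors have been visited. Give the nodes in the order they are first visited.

Visit chapel
chapel → terrace
terrace → study
study → porch
study → kitchen
chapel → patio
patio → lab
lab → pantry
pantry → studio
studio → workshop
workshop → sauna
sauna → gym
studio → vault
pantry → loft
loft → hall
hall → closet

chapel terrace study porch kitchen patio lab pantry studio workshop sauna gym vault loft hall closet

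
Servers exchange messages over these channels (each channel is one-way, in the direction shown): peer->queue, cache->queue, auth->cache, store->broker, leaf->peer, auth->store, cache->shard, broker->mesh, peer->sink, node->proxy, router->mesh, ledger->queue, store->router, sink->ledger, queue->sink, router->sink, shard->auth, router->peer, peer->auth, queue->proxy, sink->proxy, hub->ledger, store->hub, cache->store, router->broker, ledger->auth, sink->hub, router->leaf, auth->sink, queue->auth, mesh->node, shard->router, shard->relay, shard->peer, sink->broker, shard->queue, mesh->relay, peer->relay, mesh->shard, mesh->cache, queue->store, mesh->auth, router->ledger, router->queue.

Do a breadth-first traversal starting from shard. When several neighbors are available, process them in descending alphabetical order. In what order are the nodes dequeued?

shard -> router -> relay -> queue -> peer -> auth -> sink -> mesh -> ledger -> leaf -> broker -> store -> proxy -> cache -> hub -> node

Visit shard; enqueue router, relay, queue, peer, auth → queue [router, relay, queue, peer, auth]
Visit router; enqueue sink, mesh, ledger, leaf, broker → queue [relay, queue, peer, auth, sink, mesh, ledger, leaf, broker]
Visit relay → queue [queue, peer, auth, sink, mesh, ledger, leaf, broker]
Visit queue; enqueue store, proxy → queue [peer, auth, sink, mesh, ledger, leaf, broker, store, proxy]
Visit peer → queue [auth, sink, mesh, ledger, leaf, broker, store, proxy]
Visit auth; enqueue cache → queue [sink, mesh, ledger, leaf, broker, store, proxy, cache]
Visit sink; enqueue hub → queue [mesh, ledger, leaf, broker, store, proxy, cache, hub]
Visit mesh; enqueue node → queue [ledger, leaf, broker, store, proxy, cache, hub, node]
Visit ledger → queue [leaf, broker, store, proxy, cache, hub, node]
Visit leaf → queue [broker, store, proxy, cache, hub, node]
Visit broker → queue [store, proxy, cache, hub, node]
Visit store → queue [proxy, cache, hub, node]
Visit proxy → queue [cache, hub, node]
Visit cache → queue [hub, node]
Visit hub → queue [node]
Visit node → queue []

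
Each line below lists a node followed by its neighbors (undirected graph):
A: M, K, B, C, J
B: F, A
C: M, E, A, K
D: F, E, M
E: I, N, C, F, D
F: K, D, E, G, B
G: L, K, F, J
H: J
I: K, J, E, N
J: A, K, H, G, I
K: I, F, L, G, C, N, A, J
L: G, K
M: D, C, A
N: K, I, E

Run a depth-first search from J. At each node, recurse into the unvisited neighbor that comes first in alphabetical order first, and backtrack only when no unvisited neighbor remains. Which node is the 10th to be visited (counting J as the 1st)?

L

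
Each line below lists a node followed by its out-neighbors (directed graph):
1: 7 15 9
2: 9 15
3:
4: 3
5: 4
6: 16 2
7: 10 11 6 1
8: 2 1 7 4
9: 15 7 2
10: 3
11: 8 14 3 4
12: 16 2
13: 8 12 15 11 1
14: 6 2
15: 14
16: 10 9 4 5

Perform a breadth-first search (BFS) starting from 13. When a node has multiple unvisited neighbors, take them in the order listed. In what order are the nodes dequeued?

Visit 13; enqueue 8, 12, 15, 11, 1 → queue [8, 12, 15, 11, 1]
Visit 8; enqueue 2, 7, 4 → queue [12, 15, 11, 1, 2, 7, 4]
Visit 12; enqueue 16 → queue [15, 11, 1, 2, 7, 4, 16]
Visit 15; enqueue 14 → queue [11, 1, 2, 7, 4, 16, 14]
Visit 11; enqueue 3 → queue [1, 2, 7, 4, 16, 14, 3]
Visit 1; enqueue 9 → queue [2, 7, 4, 16, 14, 3, 9]
Visit 2 → queue [7, 4, 16, 14, 3, 9]
Visit 7; enqueue 10, 6 → queue [4, 16, 14, 3, 9, 10, 6]
Visit 4 → queue [16, 14, 3, 9, 10, 6]
Visit 16; enqueue 5 → queue [14, 3, 9, 10, 6, 5]
Visit 14 → queue [3, 9, 10, 6, 5]
Visit 3 → queue [9, 10, 6, 5]
Visit 9 → queue [10, 6, 5]
Visit 10 → queue [6, 5]
Visit 6 → queue [5]
Visit 5 → queue []

13 8 12 15 11 1 2 7 4 16 14 3 9 10 6 5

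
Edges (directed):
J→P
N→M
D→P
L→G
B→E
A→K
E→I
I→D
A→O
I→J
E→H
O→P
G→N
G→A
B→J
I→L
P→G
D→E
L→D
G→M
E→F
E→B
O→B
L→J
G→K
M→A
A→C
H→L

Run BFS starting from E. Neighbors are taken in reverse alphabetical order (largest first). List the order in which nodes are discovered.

E → I → H → F → B → L → J → D → G → P → N → M → K → A → O → C

Visit E; enqueue I, H, F, B → queue [I, H, F, B]
Visit I; enqueue L, J, D → queue [H, F, B, L, J, D]
Visit H → queue [F, B, L, J, D]
Visit F → queue [B, L, J, D]
Visit B → queue [L, J, D]
Visit L; enqueue G → queue [J, D, G]
Visit J; enqueue P → queue [D, G, P]
Visit D → queue [G, P]
Visit G; enqueue N, M, K, A → queue [P, N, M, K, A]
Visit P → queue [N, M, K, A]
Visit N → queue [M, K, A]
Visit M → queue [K, A]
Visit K → queue [A]
Visit A; enqueue O, C → queue [O, C]
Visit O → queue [C]
Visit C → queue []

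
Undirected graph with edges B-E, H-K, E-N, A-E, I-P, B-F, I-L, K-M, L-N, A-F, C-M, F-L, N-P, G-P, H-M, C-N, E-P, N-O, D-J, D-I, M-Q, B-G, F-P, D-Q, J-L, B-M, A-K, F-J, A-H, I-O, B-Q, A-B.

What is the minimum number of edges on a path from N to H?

3

Level 0: N
Level 1: C, E, L, O, P
Level 2: A, B, F, G, I, J, M
Level 3: D, H, K, Q
H first appears at level 3.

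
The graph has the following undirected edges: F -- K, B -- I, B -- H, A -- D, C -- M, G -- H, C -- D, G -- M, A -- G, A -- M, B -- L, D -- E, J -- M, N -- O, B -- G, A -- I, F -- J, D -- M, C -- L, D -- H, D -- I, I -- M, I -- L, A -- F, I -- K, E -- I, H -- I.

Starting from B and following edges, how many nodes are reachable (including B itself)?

BFS from B visits: B, G, H, I, L, A, M, D, E, K, C, F, J
Reachable nodes: 13 of 15 total.

13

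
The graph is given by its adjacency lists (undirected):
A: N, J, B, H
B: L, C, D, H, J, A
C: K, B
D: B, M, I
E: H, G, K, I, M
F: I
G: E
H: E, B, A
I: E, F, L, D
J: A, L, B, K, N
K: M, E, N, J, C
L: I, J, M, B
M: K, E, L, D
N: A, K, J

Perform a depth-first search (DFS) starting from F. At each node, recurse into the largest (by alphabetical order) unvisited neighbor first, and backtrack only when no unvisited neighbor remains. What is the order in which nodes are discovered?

F -> I -> L -> M -> K -> N -> J -> B -> H -> E -> G -> A -> D -> C

Visit F
F → I
I → L
L → M
M → K
K → N
N → J
J → B
B → H
H → E
E → G
H → A
B → D
B → C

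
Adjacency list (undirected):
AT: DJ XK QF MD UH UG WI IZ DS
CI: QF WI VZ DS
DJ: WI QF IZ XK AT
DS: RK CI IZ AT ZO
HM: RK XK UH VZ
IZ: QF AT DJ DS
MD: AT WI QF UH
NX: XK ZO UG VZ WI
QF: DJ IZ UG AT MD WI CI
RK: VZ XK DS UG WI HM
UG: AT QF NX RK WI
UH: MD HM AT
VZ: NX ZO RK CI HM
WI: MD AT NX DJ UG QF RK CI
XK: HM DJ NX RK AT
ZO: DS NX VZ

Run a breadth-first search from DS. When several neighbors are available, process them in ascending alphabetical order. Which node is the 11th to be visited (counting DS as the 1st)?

Visit DS; enqueue AT, CI, IZ, RK, ZO → queue [AT, CI, IZ, RK, ZO]
Visit AT; enqueue DJ, MD, QF, UG, UH, WI, XK → queue [CI, IZ, RK, ZO, DJ, MD, QF, UG, UH, WI, XK]
Visit CI; enqueue VZ → queue [IZ, RK, ZO, DJ, MD, QF, UG, UH, WI, XK, VZ]
Visit IZ → queue [RK, ZO, DJ, MD, QF, UG, UH, WI, XK, VZ]
Visit RK; enqueue HM → queue [ZO, DJ, MD, QF, UG, UH, WI, XK, VZ, HM]
Visit ZO; enqueue NX → queue [DJ, MD, QF, UG, UH, WI, XK, VZ, HM, NX]
Visit DJ → queue [MD, QF, UG, UH, WI, XK, VZ, HM, NX]
Visit MD → queue [QF, UG, UH, WI, XK, VZ, HM, NX]
Visit QF → queue [UG, UH, WI, XK, VZ, HM, NX]
Visit UG → queue [UH, WI, XK, VZ, HM, NX]
Visit UH → queue [WI, XK, VZ, HM, NX]
Visit WI → queue [XK, VZ, HM, NX]
Visit XK → queue [VZ, HM, NX]
Visit VZ → queue [HM, NX]
Visit HM → queue [NX]
Visit NX → queue []

Visit order: DS, AT, CI, IZ, RK, ZO, DJ, MD, QF, UG, UH, WI, XK, VZ, HM, NX

UH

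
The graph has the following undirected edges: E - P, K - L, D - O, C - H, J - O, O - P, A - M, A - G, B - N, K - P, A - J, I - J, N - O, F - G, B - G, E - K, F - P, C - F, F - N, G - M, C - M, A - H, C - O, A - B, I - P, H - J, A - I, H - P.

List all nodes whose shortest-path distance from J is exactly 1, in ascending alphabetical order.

Level 0: J
Level 1: A, H, I, O
Level 2: B, C, D, G, M, N, P
Level 3: E, F, K
Level 4: L

A, H, I, O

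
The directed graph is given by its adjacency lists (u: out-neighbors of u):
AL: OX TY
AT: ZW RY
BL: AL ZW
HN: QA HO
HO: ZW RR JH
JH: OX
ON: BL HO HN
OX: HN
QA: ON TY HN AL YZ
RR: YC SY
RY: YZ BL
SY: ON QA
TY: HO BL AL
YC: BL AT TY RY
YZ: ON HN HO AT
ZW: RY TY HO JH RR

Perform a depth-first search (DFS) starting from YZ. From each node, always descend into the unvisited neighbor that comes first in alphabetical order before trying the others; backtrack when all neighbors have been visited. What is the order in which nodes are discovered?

YZ, AT, RY, BL, AL, OX, HN, HO, JH, RR, SY, ON, QA, TY, YC, ZW

Visit YZ
YZ → AT
AT → RY
RY → BL
BL → AL
AL → OX
OX → HN
HN → HO
HO → JH
HO → RR
RR → SY
SY → ON
SY → QA
QA → TY
RR → YC
HO → ZW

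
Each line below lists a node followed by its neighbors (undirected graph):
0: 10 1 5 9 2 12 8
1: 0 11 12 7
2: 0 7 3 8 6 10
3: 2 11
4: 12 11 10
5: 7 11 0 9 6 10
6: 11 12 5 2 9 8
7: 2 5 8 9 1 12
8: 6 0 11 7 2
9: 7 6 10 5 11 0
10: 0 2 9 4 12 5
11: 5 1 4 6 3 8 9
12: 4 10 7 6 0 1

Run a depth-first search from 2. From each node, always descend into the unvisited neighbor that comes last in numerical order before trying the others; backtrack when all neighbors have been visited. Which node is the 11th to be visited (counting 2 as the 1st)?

1

Visit 2
2 → 10
10 → 12
12 → 7
7 → 9
9 → 11
11 → 8
8 → 6
6 → 5
5 → 0
0 → 1
11 → 4
11 → 3

Visit order: 2, 10, 12, 7, 9, 11, 8, 6, 5, 0, 1, 4, 3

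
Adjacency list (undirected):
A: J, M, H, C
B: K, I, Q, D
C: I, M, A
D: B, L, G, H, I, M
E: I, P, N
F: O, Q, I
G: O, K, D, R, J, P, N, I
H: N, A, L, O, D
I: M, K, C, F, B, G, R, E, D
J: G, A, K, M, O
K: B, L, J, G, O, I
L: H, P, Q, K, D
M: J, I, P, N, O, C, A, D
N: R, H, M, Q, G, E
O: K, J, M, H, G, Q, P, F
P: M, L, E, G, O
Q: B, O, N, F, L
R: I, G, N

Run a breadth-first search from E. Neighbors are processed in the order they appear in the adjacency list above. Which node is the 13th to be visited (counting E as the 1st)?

L

Visit E; enqueue I, P, N → queue [I, P, N]
Visit I; enqueue M, K, C, F, B, G, R, D → queue [P, N, M, K, C, F, B, G, R, D]
Visit P; enqueue L, O → queue [N, M, K, C, F, B, G, R, D, L, O]
Visit N; enqueue H, Q → queue [M, K, C, F, B, G, R, D, L, O, H, Q]
Visit M; enqueue J, A → queue [K, C, F, B, G, R, D, L, O, H, Q, J, A]
Visit K → queue [C, F, B, G, R, D, L, O, H, Q, J, A]
Visit C → queue [F, B, G, R, D, L, O, H, Q, J, A]
Visit F → queue [B, G, R, D, L, O, H, Q, J, A]
Visit B → queue [G, R, D, L, O, H, Q, J, A]
Visit G → queue [R, D, L, O, H, Q, J, A]
Visit R → queue [D, L, O, H, Q, J, A]
Visit D → queue [L, O, H, Q, J, A]
Visit L → queue [O, H, Q, J, A]
Visit O → queue [H, Q, J, A]
Visit H → queue [Q, J, A]
Visit Q → queue [J, A]
Visit J → queue [A]
Visit A → queue []

Visit order: E, I, P, N, M, K, C, F, B, G, R, D, L, O, H, Q, J, A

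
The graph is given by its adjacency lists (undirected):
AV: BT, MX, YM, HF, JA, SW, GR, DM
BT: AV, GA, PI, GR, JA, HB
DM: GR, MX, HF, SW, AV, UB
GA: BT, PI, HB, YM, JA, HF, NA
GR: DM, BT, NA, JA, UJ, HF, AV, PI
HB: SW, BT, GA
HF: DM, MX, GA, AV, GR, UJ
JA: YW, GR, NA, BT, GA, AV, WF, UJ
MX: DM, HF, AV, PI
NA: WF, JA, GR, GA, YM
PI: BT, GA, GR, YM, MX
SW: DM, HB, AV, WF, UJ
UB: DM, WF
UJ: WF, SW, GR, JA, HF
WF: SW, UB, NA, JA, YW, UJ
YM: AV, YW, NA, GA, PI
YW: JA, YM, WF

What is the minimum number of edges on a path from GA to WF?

2

Level 0: GA
Level 1: BT, HB, HF, JA, NA, PI, YM
Level 2: AV, DM, GR, MX, SW, UJ, WF, YW
Level 3: UB
WF first appears at level 2.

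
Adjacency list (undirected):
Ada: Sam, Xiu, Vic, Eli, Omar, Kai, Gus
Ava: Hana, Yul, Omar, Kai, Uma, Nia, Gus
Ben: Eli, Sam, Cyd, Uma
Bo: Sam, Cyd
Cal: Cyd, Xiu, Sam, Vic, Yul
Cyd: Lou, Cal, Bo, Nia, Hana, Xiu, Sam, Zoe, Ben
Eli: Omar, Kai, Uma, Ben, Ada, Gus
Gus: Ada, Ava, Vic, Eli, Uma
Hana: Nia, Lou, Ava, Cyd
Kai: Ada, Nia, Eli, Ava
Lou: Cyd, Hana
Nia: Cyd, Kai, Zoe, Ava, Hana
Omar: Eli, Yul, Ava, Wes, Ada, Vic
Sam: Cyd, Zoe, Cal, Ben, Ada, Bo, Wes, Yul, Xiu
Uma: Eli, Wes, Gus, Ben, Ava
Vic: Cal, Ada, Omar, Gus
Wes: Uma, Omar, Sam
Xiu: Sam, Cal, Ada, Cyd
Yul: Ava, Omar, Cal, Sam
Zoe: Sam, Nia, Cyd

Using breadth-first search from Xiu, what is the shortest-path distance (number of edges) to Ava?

Level 0: Xiu
Level 1: Ada, Cal, Cyd, Sam
Level 2: Ben, Bo, Eli, Gus, Hana, Kai, Lou, Nia, Omar, Vic, Wes, Yul, Zoe
Level 3: Ava, Uma
Ava first appears at level 3.

3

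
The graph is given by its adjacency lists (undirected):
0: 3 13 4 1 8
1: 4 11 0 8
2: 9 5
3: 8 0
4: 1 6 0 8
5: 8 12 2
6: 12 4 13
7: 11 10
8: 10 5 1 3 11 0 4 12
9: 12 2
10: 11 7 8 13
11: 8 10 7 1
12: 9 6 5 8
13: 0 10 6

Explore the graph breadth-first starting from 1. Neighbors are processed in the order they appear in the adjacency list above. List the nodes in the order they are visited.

1 -> 4 -> 11 -> 0 -> 8 -> 6 -> 10 -> 7 -> 3 -> 13 -> 5 -> 12 -> 2 -> 9

Visit 1; enqueue 4, 11, 0, 8 → queue [4, 11, 0, 8]
Visit 4; enqueue 6 → queue [11, 0, 8, 6]
Visit 11; enqueue 10, 7 → queue [0, 8, 6, 10, 7]
Visit 0; enqueue 3, 13 → queue [8, 6, 10, 7, 3, 13]
Visit 8; enqueue 5, 12 → queue [6, 10, 7, 3, 13, 5, 12]
Visit 6 → queue [10, 7, 3, 13, 5, 12]
Visit 10 → queue [7, 3, 13, 5, 12]
Visit 7 → queue [3, 13, 5, 12]
Visit 3 → queue [13, 5, 12]
Visit 13 → queue [5, 12]
Visit 5; enqueue 2 → queue [12, 2]
Visit 12; enqueue 9 → queue [2, 9]
Visit 2 → queue [9]
Visit 9 → queue []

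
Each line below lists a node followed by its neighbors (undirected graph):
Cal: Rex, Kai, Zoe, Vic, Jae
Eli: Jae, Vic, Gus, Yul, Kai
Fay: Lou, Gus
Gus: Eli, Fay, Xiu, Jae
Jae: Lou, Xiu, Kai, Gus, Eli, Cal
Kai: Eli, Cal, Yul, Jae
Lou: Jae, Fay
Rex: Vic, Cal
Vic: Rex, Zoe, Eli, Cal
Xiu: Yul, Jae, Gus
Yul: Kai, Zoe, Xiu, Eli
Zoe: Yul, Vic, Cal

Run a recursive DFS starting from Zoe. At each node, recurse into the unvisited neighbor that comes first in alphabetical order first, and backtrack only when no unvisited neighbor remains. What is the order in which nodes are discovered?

Visit Zoe
Zoe → Cal
Cal → Jae
Jae → Eli
Eli → Gus
Gus → Fay
Fay → Lou
Gus → Xiu
Xiu → Yul
Yul → Kai
Eli → Vic
Vic → Rex

Zoe, Cal, Jae, Eli, Gus, Fay, Lou, Xiu, Yul, Kai, Vic, Rex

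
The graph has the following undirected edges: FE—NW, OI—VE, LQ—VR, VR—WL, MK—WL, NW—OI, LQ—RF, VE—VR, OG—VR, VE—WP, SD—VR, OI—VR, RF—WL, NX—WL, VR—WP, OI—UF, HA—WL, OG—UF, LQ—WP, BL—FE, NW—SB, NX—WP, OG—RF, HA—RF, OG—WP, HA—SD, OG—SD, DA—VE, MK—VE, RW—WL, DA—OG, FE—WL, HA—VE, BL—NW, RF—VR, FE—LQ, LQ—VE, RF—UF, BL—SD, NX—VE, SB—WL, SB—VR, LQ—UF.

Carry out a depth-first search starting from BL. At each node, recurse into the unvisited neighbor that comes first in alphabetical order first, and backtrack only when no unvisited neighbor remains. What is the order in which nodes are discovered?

BL FE LQ RF HA SD OG DA VE MK WL NX WP VR OI NW SB UF RW

Visit BL
BL → FE
FE → LQ
LQ → RF
RF → HA
HA → SD
SD → OG
OG → DA
DA → VE
VE → MK
MK → WL
WL → NX
NX → WP
WP → VR
VR → OI
OI → NW
NW → SB
OI → UF
WL → RW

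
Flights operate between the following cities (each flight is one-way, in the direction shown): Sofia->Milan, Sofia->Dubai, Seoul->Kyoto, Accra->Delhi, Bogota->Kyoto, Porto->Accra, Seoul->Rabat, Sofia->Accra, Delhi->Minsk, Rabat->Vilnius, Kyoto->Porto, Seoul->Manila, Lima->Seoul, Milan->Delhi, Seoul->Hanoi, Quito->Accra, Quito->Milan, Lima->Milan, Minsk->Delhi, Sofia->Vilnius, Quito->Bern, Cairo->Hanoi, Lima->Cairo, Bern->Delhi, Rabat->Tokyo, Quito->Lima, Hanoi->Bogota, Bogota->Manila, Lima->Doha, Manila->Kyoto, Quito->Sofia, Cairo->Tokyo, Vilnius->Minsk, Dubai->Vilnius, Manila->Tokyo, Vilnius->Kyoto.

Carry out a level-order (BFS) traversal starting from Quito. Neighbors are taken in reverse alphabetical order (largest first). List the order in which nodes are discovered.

Visit Quito; enqueue Sofia, Milan, Lima, Bern, Accra → queue [Sofia, Milan, Lima, Bern, Accra]
Visit Sofia; enqueue Vilnius, Dubai → queue [Milan, Lima, Bern, Accra, Vilnius, Dubai]
Visit Milan; enqueue Delhi → queue [Lima, Bern, Accra, Vilnius, Dubai, Delhi]
Visit Lima; enqueue Seoul, Doha, Cairo → queue [Bern, Accra, Vilnius, Dubai, Delhi, Seoul, Doha, Cairo]
Visit Bern → queue [Accra, Vilnius, Dubai, Delhi, Seoul, Doha, Cairo]
Visit Accra → queue [Vilnius, Dubai, Delhi, Seoul, Doha, Cairo]
Visit Vilnius; enqueue Minsk, Kyoto → queue [Dubai, Delhi, Seoul, Doha, Cairo, Minsk, Kyoto]
Visit Dubai → queue [Delhi, Seoul, Doha, Cairo, Minsk, Kyoto]
Visit Delhi → queue [Seoul, Doha, Cairo, Minsk, Kyoto]
Visit Seoul; enqueue Rabat, Manila, Hanoi → queue [Doha, Cairo, Minsk, Kyoto, Rabat, Manila, Hanoi]
Visit Doha → queue [Cairo, Minsk, Kyoto, Rabat, Manila, Hanoi]
Visit Cairo; enqueue Tokyo → queue [Minsk, Kyoto, Rabat, Manila, Hanoi, Tokyo]
Visit Minsk → queue [Kyoto, Rabat, Manila, Hanoi, Tokyo]
Visit Kyoto; enqueue Porto → queue [Rabat, Manila, Hanoi, Tokyo, Porto]
Visit Rabat → queue [Manila, Hanoi, Tokyo, Porto]
Visit Manila → queue [Hanoi, Tokyo, Porto]
Visit Hanoi; enqueue Bogota → queue [Tokyo, Porto, Bogota]
Visit Tokyo → queue [Porto, Bogota]
Visit Porto → queue [Bogota]
Visit Bogota → queue []

Quito, Sofia, Milan, Lima, Bern, Accra, Vilnius, Dubai, Delhi, Seoul, Doha, Cairo, Minsk, Kyoto, Rabat, Manila, Hanoi, Tokyo, Porto, Bogota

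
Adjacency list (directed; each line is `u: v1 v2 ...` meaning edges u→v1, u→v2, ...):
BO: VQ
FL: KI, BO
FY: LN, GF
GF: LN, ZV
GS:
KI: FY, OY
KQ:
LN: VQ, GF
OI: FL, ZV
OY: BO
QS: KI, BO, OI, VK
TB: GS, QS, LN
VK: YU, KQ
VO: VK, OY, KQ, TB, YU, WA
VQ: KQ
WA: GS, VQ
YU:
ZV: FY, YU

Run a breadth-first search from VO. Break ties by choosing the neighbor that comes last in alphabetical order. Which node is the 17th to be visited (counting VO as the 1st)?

FL

Visit VO; enqueue YU, WA, VK, TB, OY, KQ → queue [YU, WA, VK, TB, OY, KQ]
Visit YU → queue [WA, VK, TB, OY, KQ]
Visit WA; enqueue VQ, GS → queue [VK, TB, OY, KQ, VQ, GS]
Visit VK → queue [TB, OY, KQ, VQ, GS]
Visit TB; enqueue QS, LN → queue [OY, KQ, VQ, GS, QS, LN]
Visit OY; enqueue BO → queue [KQ, VQ, GS, QS, LN, BO]
Visit KQ → queue [VQ, GS, QS, LN, BO]
Visit VQ → queue [GS, QS, LN, BO]
Visit GS → queue [QS, LN, BO]
Visit QS; enqueue OI, KI → queue [LN, BO, OI, KI]
Visit LN; enqueue GF → queue [BO, OI, KI, GF]
Visit BO → queue [OI, KI, GF]
Visit OI; enqueue ZV, FL → queue [KI, GF, ZV, FL]
Visit KI; enqueue FY → queue [GF, ZV, FL, FY]
Visit GF → queue [ZV, FL, FY]
Visit ZV → queue [FL, FY]
Visit FL → queue [FY]
Visit FY → queue []

Visit order: VO, YU, WA, VK, TB, OY, KQ, VQ, GS, QS, LN, BO, OI, KI, GF, ZV, FL, FY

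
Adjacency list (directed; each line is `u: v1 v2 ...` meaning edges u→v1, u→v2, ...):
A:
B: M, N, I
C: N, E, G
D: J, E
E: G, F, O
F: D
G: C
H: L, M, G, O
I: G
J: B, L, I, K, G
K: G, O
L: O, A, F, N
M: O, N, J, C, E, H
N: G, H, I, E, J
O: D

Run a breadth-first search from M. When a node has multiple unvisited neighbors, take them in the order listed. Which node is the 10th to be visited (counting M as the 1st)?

I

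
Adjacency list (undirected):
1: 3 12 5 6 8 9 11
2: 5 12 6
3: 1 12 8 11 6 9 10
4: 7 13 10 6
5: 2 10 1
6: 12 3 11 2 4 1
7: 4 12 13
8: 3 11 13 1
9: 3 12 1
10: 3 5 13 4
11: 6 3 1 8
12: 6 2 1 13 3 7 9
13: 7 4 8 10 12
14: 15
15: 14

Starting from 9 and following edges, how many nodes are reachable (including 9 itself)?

13

BFS from 9 visits: 9, 12, 3, 1, 13, 7, 6, 2, 11, 10, 8, 5, 4
Reachable nodes: 13 of 15 total.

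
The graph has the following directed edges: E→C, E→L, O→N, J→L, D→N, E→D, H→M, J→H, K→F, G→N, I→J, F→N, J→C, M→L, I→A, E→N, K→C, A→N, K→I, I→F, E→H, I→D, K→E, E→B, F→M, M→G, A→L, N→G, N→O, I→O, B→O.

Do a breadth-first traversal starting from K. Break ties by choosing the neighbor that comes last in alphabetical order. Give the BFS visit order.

Visit K; enqueue I, F, E, C → queue [I, F, E, C]
Visit I; enqueue O, J, D, A → queue [F, E, C, O, J, D, A]
Visit F; enqueue N, M → queue [E, C, O, J, D, A, N, M]
Visit E; enqueue L, H, B → queue [C, O, J, D, A, N, M, L, H, B]
Visit C → queue [O, J, D, A, N, M, L, H, B]
Visit O → queue [J, D, A, N, M, L, H, B]
Visit J → queue [D, A, N, M, L, H, B]
Visit D → queue [A, N, M, L, H, B]
Visit A → queue [N, M, L, H, B]
Visit N; enqueue G → queue [M, L, H, B, G]
Visit M → queue [L, H, B, G]
Visit L → queue [H, B, G]
Visit H → queue [B, G]
Visit B → queue [G]
Visit G → queue []

K, I, F, E, C, O, J, D, A, N, M, L, H, B, G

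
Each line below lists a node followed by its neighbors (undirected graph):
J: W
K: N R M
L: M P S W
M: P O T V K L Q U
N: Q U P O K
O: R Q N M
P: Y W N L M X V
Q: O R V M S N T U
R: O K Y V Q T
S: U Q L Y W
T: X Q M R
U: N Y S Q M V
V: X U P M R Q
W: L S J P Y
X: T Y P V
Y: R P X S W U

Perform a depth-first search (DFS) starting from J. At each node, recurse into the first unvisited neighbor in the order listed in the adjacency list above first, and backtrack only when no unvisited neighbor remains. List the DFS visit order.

Visit J
J → W
W → L
L → M
M → P
P → Y
Y → R
R → O
O → Q
Q → V
V → X
X → T
V → U
U → N
N → K
U → S

J W L M P Y R O Q V X T U N K S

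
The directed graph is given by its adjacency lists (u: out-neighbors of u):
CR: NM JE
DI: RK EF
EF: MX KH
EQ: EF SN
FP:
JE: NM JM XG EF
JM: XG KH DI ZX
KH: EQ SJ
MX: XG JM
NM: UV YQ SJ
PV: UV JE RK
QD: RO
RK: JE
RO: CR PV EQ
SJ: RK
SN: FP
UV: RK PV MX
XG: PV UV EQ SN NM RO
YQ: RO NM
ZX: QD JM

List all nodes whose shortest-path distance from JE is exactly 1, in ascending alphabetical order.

Level 0: JE
Level 1: EF, JM, NM, XG
Level 2: DI, EQ, KH, MX, PV, RO, SJ, SN, UV, YQ, ZX
Level 3: CR, FP, QD, RK

EF, JM, NM, XG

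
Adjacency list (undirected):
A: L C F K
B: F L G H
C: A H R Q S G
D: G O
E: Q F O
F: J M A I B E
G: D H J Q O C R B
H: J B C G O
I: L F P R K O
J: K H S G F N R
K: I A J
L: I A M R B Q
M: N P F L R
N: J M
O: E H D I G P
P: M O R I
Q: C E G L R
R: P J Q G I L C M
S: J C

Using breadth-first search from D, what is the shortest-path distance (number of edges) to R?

Level 0: D
Level 1: G, O
Level 2: B, C, E, H, I, J, P, Q, R
Level 3: A, F, K, L, M, N, S
R first appears at level 2.

2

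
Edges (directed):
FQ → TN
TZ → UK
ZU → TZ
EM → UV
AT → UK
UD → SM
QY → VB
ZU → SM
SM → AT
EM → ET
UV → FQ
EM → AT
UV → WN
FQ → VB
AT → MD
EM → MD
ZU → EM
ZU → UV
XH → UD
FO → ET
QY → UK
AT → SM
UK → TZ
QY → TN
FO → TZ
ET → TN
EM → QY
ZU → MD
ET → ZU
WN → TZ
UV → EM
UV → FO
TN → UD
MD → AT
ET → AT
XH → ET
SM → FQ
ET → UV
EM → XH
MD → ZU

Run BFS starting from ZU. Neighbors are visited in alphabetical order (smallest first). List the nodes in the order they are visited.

ZU → EM → MD → SM → TZ → UV → AT → ET → QY → XH → FQ → UK → FO → WN → TN → VB → UD

Visit ZU; enqueue EM, MD, SM, TZ, UV → queue [EM, MD, SM, TZ, UV]
Visit EM; enqueue AT, ET, QY, XH → queue [MD, SM, TZ, UV, AT, ET, QY, XH]
Visit MD → queue [SM, TZ, UV, AT, ET, QY, XH]
Visit SM; enqueue FQ → queue [TZ, UV, AT, ET, QY, XH, FQ]
Visit TZ; enqueue UK → queue [UV, AT, ET, QY, XH, FQ, UK]
Visit UV; enqueue FO, WN → queue [AT, ET, QY, XH, FQ, UK, FO, WN]
Visit AT → queue [ET, QY, XH, FQ, UK, FO, WN]
Visit ET; enqueue TN → queue [QY, XH, FQ, UK, FO, WN, TN]
Visit QY; enqueue VB → queue [XH, FQ, UK, FO, WN, TN, VB]
Visit XH; enqueue UD → queue [FQ, UK, FO, WN, TN, VB, UD]
Visit FQ → queue [UK, FO, WN, TN, VB, UD]
Visit UK → queue [FO, WN, TN, VB, UD]
Visit FO → queue [WN, TN, VB, UD]
Visit WN → queue [TN, VB, UD]
Visit TN → queue [VB, UD]
Visit VB → queue [UD]
Visit UD → queue []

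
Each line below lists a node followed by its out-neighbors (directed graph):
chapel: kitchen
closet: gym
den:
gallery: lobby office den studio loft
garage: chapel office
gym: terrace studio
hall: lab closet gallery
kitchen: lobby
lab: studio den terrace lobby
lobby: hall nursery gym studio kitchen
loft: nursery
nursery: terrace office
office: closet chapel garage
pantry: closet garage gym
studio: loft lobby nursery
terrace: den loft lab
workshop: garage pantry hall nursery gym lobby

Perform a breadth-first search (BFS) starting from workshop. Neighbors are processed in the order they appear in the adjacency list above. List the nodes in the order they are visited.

Visit workshop; enqueue garage, pantry, hall, nursery, gym, lobby → queue [garage, pantry, hall, nursery, gym, lobby]
Visit garage; enqueue chapel, office → queue [pantry, hall, nursery, gym, lobby, chapel, office]
Visit pantry; enqueue closet → queue [hall, nursery, gym, lobby, chapel, office, closet]
Visit hall; enqueue lab, gallery → queue [nursery, gym, lobby, chapel, office, closet, lab, gallery]
Visit nursery; enqueue terrace → queue [gym, lobby, chapel, office, closet, lab, gallery, terrace]
Visit gym; enqueue studio → queue [lobby, chapel, office, closet, lab, gallery, terrace, studio]
Visit lobby; enqueue kitchen → queue [chapel, office, closet, lab, gallery, terrace, studio, kitchen]
Visit chapel → queue [office, closet, lab, gallery, terrace, studio, kitchen]
Visit office → queue [closet, lab, gallery, terrace, studio, kitchen]
Visit closet → queue [lab, gallery, terrace, studio, kitchen]
Visit lab; enqueue den → queue [gallery, terrace, studio, kitchen, den]
Visit gallery; enqueue loft → queue [terrace, studio, kitchen, den, loft]
Visit terrace → queue [studio, kitchen, den, loft]
Visit studio → queue [kitchen, den, loft]
Visit kitchen → queue [den, loft]
Visit den → queue [loft]
Visit loft → queue []

workshop -> garage -> pantry -> hall -> nursery -> gym -> lobby -> chapel -> office -> closet -> lab -> gallery -> terrace -> studio -> kitchen -> den -> loft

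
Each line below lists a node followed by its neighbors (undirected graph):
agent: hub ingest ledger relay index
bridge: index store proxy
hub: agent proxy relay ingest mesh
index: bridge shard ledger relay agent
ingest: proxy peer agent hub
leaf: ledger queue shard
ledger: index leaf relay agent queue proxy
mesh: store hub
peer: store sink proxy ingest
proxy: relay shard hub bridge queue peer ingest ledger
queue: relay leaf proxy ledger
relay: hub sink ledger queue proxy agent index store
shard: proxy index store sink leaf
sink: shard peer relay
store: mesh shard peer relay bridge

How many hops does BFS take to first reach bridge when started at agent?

Level 0: agent
Level 1: hub, index, ingest, ledger, relay
Level 2: bridge, leaf, mesh, peer, proxy, queue, shard, sink, store
bridge first appears at level 2.

2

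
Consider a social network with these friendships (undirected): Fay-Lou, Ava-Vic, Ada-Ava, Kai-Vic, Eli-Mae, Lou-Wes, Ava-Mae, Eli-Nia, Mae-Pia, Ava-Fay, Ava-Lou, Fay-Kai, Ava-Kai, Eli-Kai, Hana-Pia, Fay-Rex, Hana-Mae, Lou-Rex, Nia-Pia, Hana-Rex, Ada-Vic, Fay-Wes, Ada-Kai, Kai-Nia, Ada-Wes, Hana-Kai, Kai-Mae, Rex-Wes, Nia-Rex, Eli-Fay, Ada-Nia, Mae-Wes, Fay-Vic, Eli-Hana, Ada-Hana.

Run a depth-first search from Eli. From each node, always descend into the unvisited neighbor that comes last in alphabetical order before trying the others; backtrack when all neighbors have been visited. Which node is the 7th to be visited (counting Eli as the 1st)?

Visit Eli
Eli → Nia
Nia → Rex
Rex → Wes
Wes → Mae
Mae → Pia
Pia → Hana
Hana → Kai
Kai → Vic
Vic → Fay
Fay → Lou
Lou → Ava
Ava → Ada

Visit order: Eli, Nia, Rex, Wes, Mae, Pia, Hana, Kai, Vic, Fay, Lou, Ava, Ada

Hana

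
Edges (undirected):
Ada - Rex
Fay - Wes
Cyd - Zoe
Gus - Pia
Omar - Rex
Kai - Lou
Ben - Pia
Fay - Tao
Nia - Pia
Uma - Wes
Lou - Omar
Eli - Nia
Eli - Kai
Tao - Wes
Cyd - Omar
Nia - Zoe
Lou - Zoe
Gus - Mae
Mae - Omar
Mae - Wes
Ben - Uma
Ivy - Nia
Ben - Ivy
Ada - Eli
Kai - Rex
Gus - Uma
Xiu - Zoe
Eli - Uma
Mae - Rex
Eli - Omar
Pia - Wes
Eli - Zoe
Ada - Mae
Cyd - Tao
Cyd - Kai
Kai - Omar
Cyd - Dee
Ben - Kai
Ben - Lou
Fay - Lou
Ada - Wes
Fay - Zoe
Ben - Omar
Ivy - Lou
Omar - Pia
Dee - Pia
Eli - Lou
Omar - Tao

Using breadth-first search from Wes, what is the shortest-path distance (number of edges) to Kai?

3

Level 0: Wes
Level 1: Ada, Fay, Mae, Pia, Tao, Uma
Level 2: Ben, Cyd, Dee, Eli, Gus, Lou, Nia, Omar, Rex, Zoe
Level 3: Ivy, Kai, Xiu
Kai first appears at level 3.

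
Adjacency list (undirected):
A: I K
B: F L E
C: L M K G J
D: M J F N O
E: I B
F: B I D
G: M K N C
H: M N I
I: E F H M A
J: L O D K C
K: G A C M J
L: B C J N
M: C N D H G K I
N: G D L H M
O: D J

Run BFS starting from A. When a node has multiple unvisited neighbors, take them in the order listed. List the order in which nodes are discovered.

A, I, K, E, F, H, M, G, C, J, B, D, N, L, O

Visit A; enqueue I, K → queue [I, K]
Visit I; enqueue E, F, H, M → queue [K, E, F, H, M]
Visit K; enqueue G, C, J → queue [E, F, H, M, G, C, J]
Visit E; enqueue B → queue [F, H, M, G, C, J, B]
Visit F; enqueue D → queue [H, M, G, C, J, B, D]
Visit H; enqueue N → queue [M, G, C, J, B, D, N]
Visit M → queue [G, C, J, B, D, N]
Visit G → queue [C, J, B, D, N]
Visit C; enqueue L → queue [J, B, D, N, L]
Visit J; enqueue O → queue [B, D, N, L, O]
Visit B → queue [D, N, L, O]
Visit D → queue [N, L, O]
Visit N → queue [L, O]
Visit L → queue [O]
Visit O → queue []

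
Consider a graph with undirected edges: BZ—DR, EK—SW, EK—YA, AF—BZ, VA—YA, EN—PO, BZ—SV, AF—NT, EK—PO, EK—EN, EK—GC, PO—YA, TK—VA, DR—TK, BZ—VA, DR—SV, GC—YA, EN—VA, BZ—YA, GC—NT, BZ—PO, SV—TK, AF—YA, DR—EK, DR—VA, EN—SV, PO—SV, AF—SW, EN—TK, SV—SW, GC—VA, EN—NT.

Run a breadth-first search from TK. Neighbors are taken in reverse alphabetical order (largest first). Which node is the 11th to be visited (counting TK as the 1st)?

NT

Visit TK; enqueue VA, SV, EN, DR → queue [VA, SV, EN, DR]
Visit VA; enqueue YA, GC, BZ → queue [SV, EN, DR, YA, GC, BZ]
Visit SV; enqueue SW, PO → queue [EN, DR, YA, GC, BZ, SW, PO]
Visit EN; enqueue NT, EK → queue [DR, YA, GC, BZ, SW, PO, NT, EK]
Visit DR → queue [YA, GC, BZ, SW, PO, NT, EK]
Visit YA; enqueue AF → queue [GC, BZ, SW, PO, NT, EK, AF]
Visit GC → queue [BZ, SW, PO, NT, EK, AF]
Visit BZ → queue [SW, PO, NT, EK, AF]
Visit SW → queue [PO, NT, EK, AF]
Visit PO → queue [NT, EK, AF]
Visit NT → queue [EK, AF]
Visit EK → queue [AF]
Visit AF → queue []

Visit order: TK, VA, SV, EN, DR, YA, GC, BZ, SW, PO, NT, EK, AF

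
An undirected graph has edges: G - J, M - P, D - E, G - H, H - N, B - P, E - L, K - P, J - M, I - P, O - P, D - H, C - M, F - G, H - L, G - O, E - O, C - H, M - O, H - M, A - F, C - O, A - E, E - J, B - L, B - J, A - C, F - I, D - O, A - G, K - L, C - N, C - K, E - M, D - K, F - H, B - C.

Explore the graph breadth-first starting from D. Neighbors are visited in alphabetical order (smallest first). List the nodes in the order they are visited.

D, E, H, K, O, A, J, L, M, C, F, G, N, P, B, I

Visit D; enqueue E, H, K, O → queue [E, H, K, O]
Visit E; enqueue A, J, L, M → queue [H, K, O, A, J, L, M]
Visit H; enqueue C, F, G, N → queue [K, O, A, J, L, M, C, F, G, N]
Visit K; enqueue P → queue [O, A, J, L, M, C, F, G, N, P]
Visit O → queue [A, J, L, M, C, F, G, N, P]
Visit A → queue [J, L, M, C, F, G, N, P]
Visit J; enqueue B → queue [L, M, C, F, G, N, P, B]
Visit L → queue [M, C, F, G, N, P, B]
Visit M → queue [C, F, G, N, P, B]
Visit C → queue [F, G, N, P, B]
Visit F; enqueue I → queue [G, N, P, B, I]
Visit G → queue [N, P, B, I]
Visit N → queue [P, B, I]
Visit P → queue [B, I]
Visit B → queue [I]
Visit I → queue []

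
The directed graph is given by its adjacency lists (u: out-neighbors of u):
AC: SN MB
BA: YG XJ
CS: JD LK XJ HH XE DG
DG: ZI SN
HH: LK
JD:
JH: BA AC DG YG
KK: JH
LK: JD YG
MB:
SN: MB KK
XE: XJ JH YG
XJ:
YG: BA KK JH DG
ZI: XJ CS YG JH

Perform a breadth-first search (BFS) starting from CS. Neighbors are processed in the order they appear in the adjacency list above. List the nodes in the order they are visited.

CS, JD, LK, XJ, HH, XE, DG, YG, JH, ZI, SN, BA, KK, AC, MB

Visit CS; enqueue JD, LK, XJ, HH, XE, DG → queue [JD, LK, XJ, HH, XE, DG]
Visit JD → queue [LK, XJ, HH, XE, DG]
Visit LK; enqueue YG → queue [XJ, HH, XE, DG, YG]
Visit XJ → queue [HH, XE, DG, YG]
Visit HH → queue [XE, DG, YG]
Visit XE; enqueue JH → queue [DG, YG, JH]
Visit DG; enqueue ZI, SN → queue [YG, JH, ZI, SN]
Visit YG; enqueue BA, KK → queue [JH, ZI, SN, BA, KK]
Visit JH; enqueue AC → queue [ZI, SN, BA, KK, AC]
Visit ZI → queue [SN, BA, KK, AC]
Visit SN; enqueue MB → queue [BA, KK, AC, MB]
Visit BA → queue [KK, AC, MB]
Visit KK → queue [AC, MB]
Visit AC → queue [MB]
Visit MB → queue []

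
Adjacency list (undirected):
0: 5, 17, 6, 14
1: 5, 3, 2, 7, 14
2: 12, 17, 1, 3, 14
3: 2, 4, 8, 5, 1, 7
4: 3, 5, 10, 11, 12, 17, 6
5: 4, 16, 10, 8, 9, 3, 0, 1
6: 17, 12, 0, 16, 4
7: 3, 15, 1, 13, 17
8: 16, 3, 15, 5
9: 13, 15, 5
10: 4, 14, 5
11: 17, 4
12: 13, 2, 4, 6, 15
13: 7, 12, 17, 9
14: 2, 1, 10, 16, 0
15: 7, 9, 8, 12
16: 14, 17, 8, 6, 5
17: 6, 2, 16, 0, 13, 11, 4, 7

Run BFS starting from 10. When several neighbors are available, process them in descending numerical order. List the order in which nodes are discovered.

Visit 10; enqueue 14, 5, 4 → queue [14, 5, 4]
Visit 14; enqueue 16, 2, 1, 0 → queue [5, 4, 16, 2, 1, 0]
Visit 5; enqueue 9, 8, 3 → queue [4, 16, 2, 1, 0, 9, 8, 3]
Visit 4; enqueue 17, 12, 11, 6 → queue [16, 2, 1, 0, 9, 8, 3, 17, 12, 11, 6]
Visit 16 → queue [2, 1, 0, 9, 8, 3, 17, 12, 11, 6]
Visit 2 → queue [1, 0, 9, 8, 3, 17, 12, 11, 6]
Visit 1; enqueue 7 → queue [0, 9, 8, 3, 17, 12, 11, 6, 7]
Visit 0 → queue [9, 8, 3, 17, 12, 11, 6, 7]
Visit 9; enqueue 15, 13 → queue [8, 3, 17, 12, 11, 6, 7, 15, 13]
Visit 8 → queue [3, 17, 12, 11, 6, 7, 15, 13]
Visit 3 → queue [17, 12, 11, 6, 7, 15, 13]
Visit 17 → queue [12, 11, 6, 7, 15, 13]
Visit 12 → queue [11, 6, 7, 15, 13]
Visit 11 → queue [6, 7, 15, 13]
Visit 6 → queue [7, 15, 13]
Visit 7 → queue [15, 13]
Visit 15 → queue [13]
Visit 13 → queue []

10 -> 14 -> 5 -> 4 -> 16 -> 2 -> 1 -> 0 -> 9 -> 8 -> 3 -> 17 -> 12 -> 11 -> 6 -> 7 -> 15 -> 13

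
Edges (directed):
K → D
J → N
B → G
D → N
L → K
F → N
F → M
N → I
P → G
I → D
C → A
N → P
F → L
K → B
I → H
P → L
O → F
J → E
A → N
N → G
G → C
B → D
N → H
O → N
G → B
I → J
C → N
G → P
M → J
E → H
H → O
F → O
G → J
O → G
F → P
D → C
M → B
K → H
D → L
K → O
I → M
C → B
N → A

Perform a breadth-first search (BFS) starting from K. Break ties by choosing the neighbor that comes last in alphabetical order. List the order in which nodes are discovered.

Visit K; enqueue O, H, D, B → queue [O, H, D, B]
Visit O; enqueue N, G, F → queue [H, D, B, N, G, F]
Visit H → queue [D, B, N, G, F]
Visit D; enqueue L, C → queue [B, N, G, F, L, C]
Visit B → queue [N, G, F, L, C]
Visit N; enqueue P, I, A → queue [G, F, L, C, P, I, A]
Visit G; enqueue J → queue [F, L, C, P, I, A, J]
Visit F; enqueue M → queue [L, C, P, I, A, J, M]
Visit L → queue [C, P, I, A, J, M]
Visit C → queue [P, I, A, J, M]
Visit P → queue [I, A, J, M]
Visit I → queue [A, J, M]
Visit A → queue [J, M]
Visit J; enqueue E → queue [M, E]
Visit M → queue [E]
Visit E → queue []

K -> O -> H -> D -> B -> N -> G -> F -> L -> C -> P -> I -> A -> J -> M -> E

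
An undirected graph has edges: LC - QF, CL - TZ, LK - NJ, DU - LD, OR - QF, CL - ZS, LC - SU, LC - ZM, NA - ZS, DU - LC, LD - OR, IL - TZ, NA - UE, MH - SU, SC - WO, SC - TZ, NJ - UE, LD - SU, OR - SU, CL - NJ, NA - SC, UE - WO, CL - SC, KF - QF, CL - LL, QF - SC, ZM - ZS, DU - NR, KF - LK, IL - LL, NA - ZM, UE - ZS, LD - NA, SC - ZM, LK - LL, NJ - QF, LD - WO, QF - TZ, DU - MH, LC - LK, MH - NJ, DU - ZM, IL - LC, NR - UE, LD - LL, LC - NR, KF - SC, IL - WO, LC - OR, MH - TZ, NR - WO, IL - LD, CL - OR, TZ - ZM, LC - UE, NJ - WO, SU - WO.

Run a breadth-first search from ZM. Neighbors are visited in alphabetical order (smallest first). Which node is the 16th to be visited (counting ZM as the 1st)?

Visit ZM; enqueue DU, LC, NA, SC, TZ, ZS → queue [DU, LC, NA, SC, TZ, ZS]
Visit DU; enqueue LD, MH, NR → queue [LC, NA, SC, TZ, ZS, LD, MH, NR]
Visit LC; enqueue IL, LK, OR, QF, SU, UE → queue [NA, SC, TZ, ZS, LD, MH, NR, IL, LK, OR, QF, SU, UE]
Visit NA → queue [SC, TZ, ZS, LD, MH, NR, IL, LK, OR, QF, SU, UE]
Visit SC; enqueue CL, KF, WO → queue [TZ, ZS, LD, MH, NR, IL, LK, OR, QF, SU, UE, CL, KF, WO]
Visit TZ → queue [ZS, LD, MH, NR, IL, LK, OR, QF, SU, UE, CL, KF, WO]
Visit ZS → queue [LD, MH, NR, IL, LK, OR, QF, SU, UE, CL, KF, WO]
Visit LD; enqueue LL → queue [MH, NR, IL, LK, OR, QF, SU, UE, CL, KF, WO, LL]
Visit MH; enqueue NJ → queue [NR, IL, LK, OR, QF, SU, UE, CL, KF, WO, LL, NJ]
Visit NR → queue [IL, LK, OR, QF, SU, UE, CL, KF, WO, LL, NJ]
Visit IL → queue [LK, OR, QF, SU, UE, CL, KF, WO, LL, NJ]
Visit LK → queue [OR, QF, SU, UE, CL, KF, WO, LL, NJ]
Visit OR → queue [QF, SU, UE, CL, KF, WO, LL, NJ]
Visit QF → queue [SU, UE, CL, KF, WO, LL, NJ]
Visit SU → queue [UE, CL, KF, WO, LL, NJ]
Visit UE → queue [CL, KF, WO, LL, NJ]
Visit CL → queue [KF, WO, LL, NJ]
Visit KF → queue [WO, LL, NJ]
Visit WO → queue [LL, NJ]
Visit LL → queue [NJ]
Visit NJ → queue []

Visit order: ZM, DU, LC, NA, SC, TZ, ZS, LD, MH, NR, IL, LK, OR, QF, SU, UE, CL, KF, WO, LL, NJ

UE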